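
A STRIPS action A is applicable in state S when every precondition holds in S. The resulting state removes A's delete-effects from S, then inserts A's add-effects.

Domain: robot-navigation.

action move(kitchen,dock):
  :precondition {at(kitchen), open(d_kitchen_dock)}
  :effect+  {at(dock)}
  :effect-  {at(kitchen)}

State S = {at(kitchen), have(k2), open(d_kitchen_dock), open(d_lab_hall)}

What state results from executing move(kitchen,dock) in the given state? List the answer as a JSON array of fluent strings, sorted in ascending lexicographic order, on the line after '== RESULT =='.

Compute (S \ del) ∪ add:
  pre ⊆ S: {at(kitchen), open(d_kitchen_dock)} ⊆ S  — applicable
  S \ del = {have(k2), open(d_kitchen_dock), open(d_lab_hall)}
  ∪ add   = {at(dock), have(k2), open(d_kitchen_dock), open(d_lab_hall)}

== RESULT ==
["at(dock)", "have(k2)", "open(d_kitchen_dock)", "open(d_lab_hall)"]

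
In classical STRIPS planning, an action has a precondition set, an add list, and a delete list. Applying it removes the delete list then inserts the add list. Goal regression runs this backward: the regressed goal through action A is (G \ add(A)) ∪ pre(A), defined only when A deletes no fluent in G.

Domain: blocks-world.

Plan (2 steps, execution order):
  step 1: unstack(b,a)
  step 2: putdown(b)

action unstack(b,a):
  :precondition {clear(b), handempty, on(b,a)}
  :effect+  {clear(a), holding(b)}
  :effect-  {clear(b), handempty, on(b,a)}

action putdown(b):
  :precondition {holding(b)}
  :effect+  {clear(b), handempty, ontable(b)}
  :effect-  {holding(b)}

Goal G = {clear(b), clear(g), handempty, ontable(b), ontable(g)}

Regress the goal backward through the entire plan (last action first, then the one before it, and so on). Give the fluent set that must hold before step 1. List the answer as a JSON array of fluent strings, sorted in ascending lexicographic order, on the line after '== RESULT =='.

Work backward from the goal:
  through step 2 (putdown(b)): drop {clear(b), handempty, ontable(b)}, keep {clear(g), ontable(g)}, require {holding(b)}
    → {clear(g), holding(b), ontable(g)}
  through step 1 (unstack(b,a)): drop {holding(b)}, keep {clear(g), ontable(g)}, require {clear(b), handempty, on(b,a)}
    → {clear(b), clear(g), handempty, on(b,a), ontable(g)}

== RESULT ==
["clear(b)", "clear(g)", "handempty", "on(b,a)", "ontable(g)"]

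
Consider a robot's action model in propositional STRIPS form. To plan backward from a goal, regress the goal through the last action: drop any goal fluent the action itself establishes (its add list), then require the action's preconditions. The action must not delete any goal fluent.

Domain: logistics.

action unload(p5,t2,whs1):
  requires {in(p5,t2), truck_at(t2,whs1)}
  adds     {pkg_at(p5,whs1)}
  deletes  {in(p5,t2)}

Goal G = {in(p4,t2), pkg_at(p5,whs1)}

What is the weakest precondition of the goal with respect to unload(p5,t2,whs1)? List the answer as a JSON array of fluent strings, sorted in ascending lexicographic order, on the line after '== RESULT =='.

Regress:
  G ∩ del = {}  (empty — regression defined)
  G \ add = {in(p4,t2), pkg_at(p5,whs1)} \ {pkg_at(p5,whs1)} = {in(p4,t2)}
  ∪ pre   = {in(p4,t2)} ∪ {in(p5,t2), truck_at(t2,whs1)}
          = {in(p4,t2), in(p5,t2), truck_at(t2,whs1)}

== RESULT ==
["in(p4,t2)", "in(p5,t2)", "truck_at(t2,whs1)"]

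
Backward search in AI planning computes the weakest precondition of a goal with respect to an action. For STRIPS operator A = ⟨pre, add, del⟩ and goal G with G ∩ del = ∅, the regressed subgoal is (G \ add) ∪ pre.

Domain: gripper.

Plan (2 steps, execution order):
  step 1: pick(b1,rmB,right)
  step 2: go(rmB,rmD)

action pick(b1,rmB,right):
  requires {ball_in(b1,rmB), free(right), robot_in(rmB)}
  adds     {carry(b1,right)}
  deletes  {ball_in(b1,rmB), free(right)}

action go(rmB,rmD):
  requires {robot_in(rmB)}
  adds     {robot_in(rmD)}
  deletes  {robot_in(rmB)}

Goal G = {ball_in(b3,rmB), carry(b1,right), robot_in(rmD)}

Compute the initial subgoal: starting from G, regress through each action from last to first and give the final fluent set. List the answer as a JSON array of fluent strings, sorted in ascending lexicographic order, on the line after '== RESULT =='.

Work backward from the goal:
  through step 2 (go(rmB,rmD)): drop {robot_in(rmD)}, keep {ball_in(b3,rmB), carry(b1,right)}, require {robot_in(rmB)}
    → {ball_in(b3,rmB), carry(b1,right), robot_in(rmB)}
  through step 1 (pick(b1,rmB,right)): drop {carry(b1,right)}, keep {ball_in(b3,rmB), robot_in(rmB)}, require {ball_in(b1,rmB), free(right), robot_in(rmB)}
    → {ball_in(b1,rmB), ball_in(b3,rmB), free(right), robot_in(rmB)}

== RESULT ==
["ball_in(b1,rmB)", "ball_in(b3,rmB)", "free(right)", "robot_in(rmB)"]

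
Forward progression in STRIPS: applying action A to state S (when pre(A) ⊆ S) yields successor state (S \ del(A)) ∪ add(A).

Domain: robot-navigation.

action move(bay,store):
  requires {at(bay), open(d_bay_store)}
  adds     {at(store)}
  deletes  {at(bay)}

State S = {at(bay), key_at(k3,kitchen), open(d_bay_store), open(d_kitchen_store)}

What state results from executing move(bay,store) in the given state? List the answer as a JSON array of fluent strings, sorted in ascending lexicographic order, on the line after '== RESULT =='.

Progress:
  pre ⊆ S: {at(bay), open(d_bay_store)} ⊆ S  — applicable
  S \ del = {key_at(k3,kitchen), open(d_bay_store), open(d_kitchen_store)}
  ∪ add   = {at(store), key_at(k3,kitchen), open(d_bay_store), open(d_kitchen_store)}

== RESULT ==
["at(store)", "key_at(k3,kitchen)", "open(d_bay_store)", "open(d_kitchen_store)"]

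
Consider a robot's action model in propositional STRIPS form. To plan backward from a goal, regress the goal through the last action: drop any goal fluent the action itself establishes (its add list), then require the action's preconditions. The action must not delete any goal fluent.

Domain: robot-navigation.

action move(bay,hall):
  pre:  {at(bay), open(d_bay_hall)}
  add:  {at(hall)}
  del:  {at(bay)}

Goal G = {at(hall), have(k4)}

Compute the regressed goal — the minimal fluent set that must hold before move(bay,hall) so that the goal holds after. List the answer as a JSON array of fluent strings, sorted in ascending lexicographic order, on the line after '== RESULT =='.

Regress:
  G ∩ del = {}  (empty — regression defined)
  G \ add = {at(hall), have(k4)} \ {at(hall)} = {have(k4)}
  ∪ pre   = {have(k4)} ∪ {at(bay), open(d_bay_hall)}
          = {at(bay), have(k4), open(d_bay_hall)}

== RESULT ==
["at(bay)", "have(k4)", "open(d_bay_hall)"]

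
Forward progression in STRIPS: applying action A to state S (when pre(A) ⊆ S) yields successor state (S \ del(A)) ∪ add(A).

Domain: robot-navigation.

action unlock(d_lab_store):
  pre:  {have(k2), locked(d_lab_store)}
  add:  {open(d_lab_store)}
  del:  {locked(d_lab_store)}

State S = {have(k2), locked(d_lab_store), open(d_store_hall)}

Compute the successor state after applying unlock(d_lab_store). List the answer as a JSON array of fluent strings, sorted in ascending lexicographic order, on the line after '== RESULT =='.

Compute (S \ del) ∪ add:
  pre ⊆ S: {have(k2), locked(d_lab_store)} ⊆ S  — applicable
  S \ del = {have(k2), open(d_store_hall)}
  ∪ add   = {have(k2), open(d_lab_store), open(d_store_hall)}

== RESULT ==
["have(k2)", "open(d_lab_store)", "open(d_store_hall)"]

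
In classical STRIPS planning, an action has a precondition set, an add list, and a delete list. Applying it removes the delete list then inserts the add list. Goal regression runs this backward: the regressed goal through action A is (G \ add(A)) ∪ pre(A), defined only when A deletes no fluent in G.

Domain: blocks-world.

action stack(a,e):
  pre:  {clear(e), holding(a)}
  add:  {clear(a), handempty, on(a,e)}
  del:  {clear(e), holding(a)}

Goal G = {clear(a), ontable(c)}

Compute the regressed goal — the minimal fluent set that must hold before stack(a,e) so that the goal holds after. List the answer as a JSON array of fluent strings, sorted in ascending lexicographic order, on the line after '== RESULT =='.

Compute (G \ add) ∪ pre:
  G ∩ del = {}  (empty — regression defined)
  G \ add = {clear(a), ontable(c)} \ {clear(a), handempty, on(a,e)} = {ontable(c)}
  ∪ pre   = {ontable(c)} ∪ {clear(e), holding(a)}
          = {clear(e), holding(a), ontable(c)}

== RESULT ==
["clear(e)", "holding(a)", "ontable(c)"]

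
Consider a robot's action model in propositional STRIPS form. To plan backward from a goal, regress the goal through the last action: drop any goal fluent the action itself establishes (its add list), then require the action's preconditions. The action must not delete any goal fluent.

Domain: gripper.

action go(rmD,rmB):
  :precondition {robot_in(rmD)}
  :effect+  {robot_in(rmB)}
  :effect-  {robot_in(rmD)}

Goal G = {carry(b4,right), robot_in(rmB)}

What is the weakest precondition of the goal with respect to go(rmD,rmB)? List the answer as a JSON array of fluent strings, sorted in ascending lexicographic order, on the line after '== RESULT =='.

Compute (G \ add) ∪ pre:
  G ∩ del = {}  (empty — regression defined)
  G \ add = {carry(b4,right), robot_in(rmB)} \ {robot_in(rmB)} = {carry(b4,right)}
  ∪ pre   = {carry(b4,right)} ∪ {robot_in(rmD)}
          = {carry(b4,right), robot_in(rmD)}

== RESULT ==
["carry(b4,right)", "robot_in(rmD)"]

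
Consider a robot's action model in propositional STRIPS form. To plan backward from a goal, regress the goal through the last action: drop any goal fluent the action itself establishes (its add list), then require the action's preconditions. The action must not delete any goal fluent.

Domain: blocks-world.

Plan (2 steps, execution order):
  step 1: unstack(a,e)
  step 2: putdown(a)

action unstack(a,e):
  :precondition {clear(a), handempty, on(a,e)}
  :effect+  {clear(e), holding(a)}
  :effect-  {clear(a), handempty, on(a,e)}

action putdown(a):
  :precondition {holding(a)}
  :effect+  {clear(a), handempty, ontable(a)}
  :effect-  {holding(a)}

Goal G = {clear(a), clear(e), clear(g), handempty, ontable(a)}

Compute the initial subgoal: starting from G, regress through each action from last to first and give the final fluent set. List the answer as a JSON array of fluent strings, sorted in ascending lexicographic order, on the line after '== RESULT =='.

Regress step by step:
  through step 2 (putdown(a)): drop {clear(a), handempty, ontable(a)}, keep {clear(e), clear(g)}, require {holding(a)}
    → {clear(e), clear(g), holding(a)}
  through step 1 (unstack(a,e)): drop {clear(e), holding(a)}, keep {clear(g)}, require {clear(a), handempty, on(a,e)}
    → {clear(a), clear(g), handempty, on(a,e)}

== RESULT ==
["clear(a)", "clear(g)", "handempty", "on(a,e)"]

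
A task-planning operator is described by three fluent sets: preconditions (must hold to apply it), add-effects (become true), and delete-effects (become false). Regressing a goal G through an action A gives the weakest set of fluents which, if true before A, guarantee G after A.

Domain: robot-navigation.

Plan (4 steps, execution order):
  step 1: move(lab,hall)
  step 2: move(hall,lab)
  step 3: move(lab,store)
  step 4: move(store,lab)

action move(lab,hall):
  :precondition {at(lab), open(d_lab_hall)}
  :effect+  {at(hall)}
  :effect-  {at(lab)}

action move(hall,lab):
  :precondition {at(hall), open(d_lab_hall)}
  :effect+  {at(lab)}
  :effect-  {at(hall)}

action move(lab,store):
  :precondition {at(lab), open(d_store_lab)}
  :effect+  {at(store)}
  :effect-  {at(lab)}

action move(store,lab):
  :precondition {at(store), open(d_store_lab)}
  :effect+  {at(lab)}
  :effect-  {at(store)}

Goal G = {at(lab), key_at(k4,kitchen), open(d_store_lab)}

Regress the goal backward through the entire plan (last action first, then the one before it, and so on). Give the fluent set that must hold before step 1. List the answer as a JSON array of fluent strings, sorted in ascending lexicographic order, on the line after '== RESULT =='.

Work backward from the goal:
  through step 4 (move(store,lab)): drop {at(lab)}, keep {key_at(k4,kitchen), open(d_store_lab)}, require {at(store), open(d_store_lab)}
    → {at(store), key_at(k4,kitchen), open(d_store_lab)}
  through step 3 (move(lab,store)): drop {at(store)}, keep {key_at(k4,kitchen), open(d_store_lab)}, require {at(lab), open(d_store_lab)}
    → {at(lab), key_at(k4,kitchen), open(d_store_lab)}
  through step 2 (move(hall,lab)): drop {at(lab)}, keep {key_at(k4,kitchen), open(d_store_lab)}, require {at(hall), open(d_lab_hall)}
    → {at(hall), key_at(k4,kitchen), open(d_lab_hall), open(d_store_lab)}
  through step 1 (move(lab,hall)): drop {at(hall)}, keep {key_at(k4,kitchen), open(d_lab_hall), open(d_store_lab)}, require {at(lab), open(d_lab_hall)}
    → {at(lab), key_at(k4,kitchen), open(d_lab_hall), open(d_store_lab)}

== RESULT ==
["at(lab)", "key_at(k4,kitchen)", "open(d_lab_hall)", "open(d_store_lab)"]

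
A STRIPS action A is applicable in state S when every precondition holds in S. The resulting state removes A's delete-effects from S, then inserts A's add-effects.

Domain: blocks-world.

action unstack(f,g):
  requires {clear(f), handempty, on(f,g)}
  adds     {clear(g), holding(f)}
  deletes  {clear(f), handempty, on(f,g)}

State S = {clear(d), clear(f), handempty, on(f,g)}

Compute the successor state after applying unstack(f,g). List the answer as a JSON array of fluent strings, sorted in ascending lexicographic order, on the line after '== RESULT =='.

Progress:
  pre ⊆ S: {clear(f), handempty, on(f,g)} ⊆ S  — applicable
  S \ del = {clear(d)}
  ∪ add   = {clear(d), clear(g), holding(f)}

== RESULT ==
["clear(d)", "clear(g)", "holding(f)"]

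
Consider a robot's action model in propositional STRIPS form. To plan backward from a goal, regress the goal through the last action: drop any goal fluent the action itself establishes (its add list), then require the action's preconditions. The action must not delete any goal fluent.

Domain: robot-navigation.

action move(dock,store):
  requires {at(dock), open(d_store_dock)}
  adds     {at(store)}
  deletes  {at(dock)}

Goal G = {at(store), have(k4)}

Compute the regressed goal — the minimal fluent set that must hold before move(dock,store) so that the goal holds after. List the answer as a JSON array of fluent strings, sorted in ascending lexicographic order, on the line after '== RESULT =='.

Compute (G \ add) ∪ pre:
  G ∩ del = {}  (empty — regression defined)
  G \ add = {at(store), have(k4)} \ {at(store)} = {have(k4)}
  ∪ pre   = {have(k4)} ∪ {at(dock), open(d_store_dock)}
          = {at(dock), have(k4), open(d_store_dock)}

== RESULT ==
["at(dock)", "have(k4)", "open(d_store_dock)"]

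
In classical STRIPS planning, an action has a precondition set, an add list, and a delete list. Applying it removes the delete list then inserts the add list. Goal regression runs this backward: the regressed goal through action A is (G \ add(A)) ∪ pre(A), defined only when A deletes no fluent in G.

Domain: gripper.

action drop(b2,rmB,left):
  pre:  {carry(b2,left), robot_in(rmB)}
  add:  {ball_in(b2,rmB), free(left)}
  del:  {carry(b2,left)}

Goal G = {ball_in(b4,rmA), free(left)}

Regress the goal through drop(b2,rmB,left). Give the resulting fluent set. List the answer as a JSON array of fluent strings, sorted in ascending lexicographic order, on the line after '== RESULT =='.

Regress:
  G ∩ del = {}  (empty — regression defined)
  G \ add = {ball_in(b4,rmA), free(left)} \ {ball_in(b2,rmB), free(left)} = {ball_in(b4,rmA)}
  ∪ pre   = {ball_in(b4,rmA)} ∪ {carry(b2,left), robot_in(rmB)}
          = {ball_in(b4,rmA), carry(b2,left), robot_in(rmB)}

== RESULT ==
["ball_in(b4,rmA)", "carry(b2,left)", "robot_in(rmB)"]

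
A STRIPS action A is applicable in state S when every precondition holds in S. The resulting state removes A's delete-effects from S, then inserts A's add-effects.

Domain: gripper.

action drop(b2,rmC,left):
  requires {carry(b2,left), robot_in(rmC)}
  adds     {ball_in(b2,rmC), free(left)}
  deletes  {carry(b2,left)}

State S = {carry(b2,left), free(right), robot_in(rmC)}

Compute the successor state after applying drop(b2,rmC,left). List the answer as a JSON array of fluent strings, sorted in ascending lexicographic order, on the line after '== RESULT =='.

Progress:
  pre ⊆ S: {carry(b2,left), robot_in(rmC)} ⊆ S  — applicable
  S \ del = {free(right), robot_in(rmC)}
  ∪ add   = {ball_in(b2,rmC), free(left), free(right), robot_in(rmC)}

== RESULT ==
["ball_in(b2,rmC)", "free(left)", "free(right)", "robot_in(rmC)"]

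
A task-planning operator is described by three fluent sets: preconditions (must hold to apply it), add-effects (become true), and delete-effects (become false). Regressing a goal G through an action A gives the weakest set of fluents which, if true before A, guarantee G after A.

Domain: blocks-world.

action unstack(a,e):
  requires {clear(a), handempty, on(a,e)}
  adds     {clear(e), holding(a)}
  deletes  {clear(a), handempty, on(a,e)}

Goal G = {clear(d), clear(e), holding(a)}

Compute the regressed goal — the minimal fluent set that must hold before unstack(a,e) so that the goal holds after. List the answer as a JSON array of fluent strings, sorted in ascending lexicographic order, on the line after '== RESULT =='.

Compute (G \ add) ∪ pre:
  G ∩ del = {}  (empty — regression defined)
  G \ add = {clear(d), clear(e), holding(a)} \ {clear(e), holding(a)} = {clear(d)}
  ∪ pre   = {clear(d)} ∪ {clear(a), handempty, on(a,e)}
          = {clear(a), clear(d), handempty, on(a,e)}

== RESULT ==
["clear(a)", "clear(d)", "handempty", "on(a,e)"]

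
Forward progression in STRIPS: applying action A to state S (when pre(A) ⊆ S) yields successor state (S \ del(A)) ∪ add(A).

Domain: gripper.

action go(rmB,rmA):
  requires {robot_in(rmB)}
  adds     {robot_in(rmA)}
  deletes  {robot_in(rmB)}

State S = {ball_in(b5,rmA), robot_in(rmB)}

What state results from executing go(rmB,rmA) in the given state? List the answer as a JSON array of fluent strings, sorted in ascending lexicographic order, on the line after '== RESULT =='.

Progress:
  pre ⊆ S: {robot_in(rmB)} ⊆ S  — applicable
  S \ del = {ball_in(b5,rmA)}
  ∪ add   = {ball_in(b5,rmA), robot_in(rmA)}

== RESULT ==
["ball_in(b5,rmA)", "robot_in(rmA)"]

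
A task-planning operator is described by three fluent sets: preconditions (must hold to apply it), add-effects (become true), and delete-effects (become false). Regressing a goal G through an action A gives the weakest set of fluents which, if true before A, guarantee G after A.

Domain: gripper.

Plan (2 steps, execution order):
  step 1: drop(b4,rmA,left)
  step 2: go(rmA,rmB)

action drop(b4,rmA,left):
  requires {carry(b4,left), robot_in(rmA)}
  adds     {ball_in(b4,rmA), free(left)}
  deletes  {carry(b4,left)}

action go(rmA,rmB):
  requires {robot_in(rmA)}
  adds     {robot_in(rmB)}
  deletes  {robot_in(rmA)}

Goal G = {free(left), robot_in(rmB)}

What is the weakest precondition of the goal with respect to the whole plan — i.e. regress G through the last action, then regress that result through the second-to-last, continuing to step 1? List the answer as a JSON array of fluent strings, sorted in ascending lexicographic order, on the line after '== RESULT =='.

Work backward from the goal:
  through step 2 (go(rmA,rmB)): drop {robot_in(rmB)}, keep {free(left)}, require {robot_in(rmA)}
    → {free(left), robot_in(rmA)}
  through step 1 (drop(b4,rmA,left)): drop {free(left)}, keep {robot_in(rmA)}, require {carry(b4,left), robot_in(rmA)}
    → {carry(b4,left), robot_in(rmA)}

== RESULT ==
["carry(b4,left)", "robot_in(rmA)"]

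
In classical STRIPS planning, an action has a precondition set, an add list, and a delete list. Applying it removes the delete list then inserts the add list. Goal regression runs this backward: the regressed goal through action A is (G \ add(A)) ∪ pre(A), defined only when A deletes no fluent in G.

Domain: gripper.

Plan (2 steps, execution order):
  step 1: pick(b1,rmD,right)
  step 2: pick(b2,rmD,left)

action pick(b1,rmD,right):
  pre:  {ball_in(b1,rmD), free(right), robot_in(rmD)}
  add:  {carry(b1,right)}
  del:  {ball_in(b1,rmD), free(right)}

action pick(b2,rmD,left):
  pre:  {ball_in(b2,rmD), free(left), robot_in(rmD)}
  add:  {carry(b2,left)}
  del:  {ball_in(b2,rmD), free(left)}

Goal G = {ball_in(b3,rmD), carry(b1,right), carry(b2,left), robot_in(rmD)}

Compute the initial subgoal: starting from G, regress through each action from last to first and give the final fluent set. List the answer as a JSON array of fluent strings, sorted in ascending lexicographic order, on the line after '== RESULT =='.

Regress step by step:
  through step 2 (pick(b2,rmD,left)): drop {carry(b2,left)}, keep {ball_in(b3,rmD), carry(b1,right), robot_in(rmD)}, require {ball_in(b2,rmD), free(left), robot_in(rmD)}
    → {ball_in(b2,rmD), ball_in(b3,rmD), carry(b1,right), free(left), robot_in(rmD)}
  through step 1 (pick(b1,rmD,right)): drop {carry(b1,right)}, keep {ball_in(b2,rmD), ball_in(b3,rmD), free(left), robot_in(rmD)}, require {ball_in(b1,rmD), free(right), robot_in(rmD)}
    → {ball_in(b1,rmD), ball_in(b2,rmD), ball_in(b3,rmD), free(left), free(right), robot_in(rmD)}

== RESULT ==
["ball_in(b1,rmD)", "ball_in(b2,rmD)", "ball_in(b3,rmD)", "free(left)", "free(right)", "robot_in(rmD)"]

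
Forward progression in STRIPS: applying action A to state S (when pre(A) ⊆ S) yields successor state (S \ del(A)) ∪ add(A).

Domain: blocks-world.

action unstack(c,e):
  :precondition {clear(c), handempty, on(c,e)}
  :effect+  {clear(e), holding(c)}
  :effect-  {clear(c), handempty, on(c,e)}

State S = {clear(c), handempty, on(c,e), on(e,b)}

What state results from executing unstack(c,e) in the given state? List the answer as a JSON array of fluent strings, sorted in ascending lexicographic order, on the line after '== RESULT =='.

Progress:
  pre ⊆ S: {clear(c), handempty, on(c,e)} ⊆ S  — applicable
  S \ del = {on(e,b)}
  ∪ add   = {clear(e), holding(c), on(e,b)}

== RESULT ==
["clear(e)", "holding(c)", "on(e,b)"]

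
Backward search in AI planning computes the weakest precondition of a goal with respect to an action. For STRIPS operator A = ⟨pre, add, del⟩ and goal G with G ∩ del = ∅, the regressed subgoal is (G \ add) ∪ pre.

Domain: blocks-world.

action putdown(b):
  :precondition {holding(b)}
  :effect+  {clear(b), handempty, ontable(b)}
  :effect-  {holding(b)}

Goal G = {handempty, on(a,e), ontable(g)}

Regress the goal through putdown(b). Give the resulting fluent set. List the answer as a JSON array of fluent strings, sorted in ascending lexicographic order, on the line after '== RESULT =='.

Compute (G \ add) ∪ pre:
  G ∩ del = {}  (empty — regression defined)
  G \ add = {handempty, on(a,e), ontable(g)} \ {clear(b), handempty, ontable(b)} = {on(a,e), ontable(g)}
  ∪ pre   = {on(a,e), ontable(g)} ∪ {holding(b)}
          = {holding(b), on(a,e), ontable(g)}

== RESULT ==
["holding(b)", "on(a,e)", "ontable(g)"]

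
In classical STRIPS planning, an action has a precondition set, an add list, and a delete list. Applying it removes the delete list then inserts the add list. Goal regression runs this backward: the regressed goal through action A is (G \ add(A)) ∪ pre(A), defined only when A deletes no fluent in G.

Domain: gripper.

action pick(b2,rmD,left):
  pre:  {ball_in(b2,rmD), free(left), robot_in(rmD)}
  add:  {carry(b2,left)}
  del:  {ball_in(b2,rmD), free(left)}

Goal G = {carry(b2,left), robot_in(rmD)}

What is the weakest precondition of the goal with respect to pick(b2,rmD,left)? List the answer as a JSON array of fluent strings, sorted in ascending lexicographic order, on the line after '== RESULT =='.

Compute (G \ add) ∪ pre:
  G ∩ del = {}  (empty — regression defined)
  G \ add = {carry(b2,left), robot_in(rmD)} \ {carry(b2,left)} = {robot_in(rmD)}
  ∪ pre   = {robot_in(rmD)} ∪ {ball_in(b2,rmD), free(left), robot_in(rmD)}
          = {ball_in(b2,rmD), free(left), robot_in(rmD)}

== RESULT ==
["ball_in(b2,rmD)", "free(left)", "robot_in(rmD)"]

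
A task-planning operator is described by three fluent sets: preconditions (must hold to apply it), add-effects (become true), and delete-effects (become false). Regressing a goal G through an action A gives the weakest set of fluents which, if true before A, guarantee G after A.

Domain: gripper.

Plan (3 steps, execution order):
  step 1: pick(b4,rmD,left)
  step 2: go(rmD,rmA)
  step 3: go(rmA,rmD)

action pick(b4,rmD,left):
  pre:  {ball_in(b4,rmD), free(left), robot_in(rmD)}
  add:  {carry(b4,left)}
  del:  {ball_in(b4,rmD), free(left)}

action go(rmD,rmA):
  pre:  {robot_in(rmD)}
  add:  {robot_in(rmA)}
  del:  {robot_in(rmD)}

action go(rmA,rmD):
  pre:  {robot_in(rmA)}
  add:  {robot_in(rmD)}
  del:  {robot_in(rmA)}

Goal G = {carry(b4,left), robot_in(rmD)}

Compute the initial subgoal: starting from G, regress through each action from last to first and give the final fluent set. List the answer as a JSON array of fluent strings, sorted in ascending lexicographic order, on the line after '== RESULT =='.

Work backward from the goal:
  through step 3 (go(rmA,rmD)): drop {robot_in(rmD)}, keep {carry(b4,left)}, require {robot_in(rmA)}
    → {carry(b4,left), robot_in(rmA)}
  through step 2 (go(rmD,rmA)): drop {robot_in(rmA)}, keep {carry(b4,left)}, require {robot_in(rmD)}
    → {carry(b4,left), robot_in(rmD)}
  through step 1 (pick(b4,rmD,left)): drop {carry(b4,left)}, keep {robot_in(rmD)}, require {ball_in(b4,rmD), free(left), robot_in(rmD)}
    → {ball_in(b4,rmD), free(left), robot_in(rmD)}

== RESULT ==
["ball_in(b4,rmD)", "free(left)", "robot_in(rmD)"]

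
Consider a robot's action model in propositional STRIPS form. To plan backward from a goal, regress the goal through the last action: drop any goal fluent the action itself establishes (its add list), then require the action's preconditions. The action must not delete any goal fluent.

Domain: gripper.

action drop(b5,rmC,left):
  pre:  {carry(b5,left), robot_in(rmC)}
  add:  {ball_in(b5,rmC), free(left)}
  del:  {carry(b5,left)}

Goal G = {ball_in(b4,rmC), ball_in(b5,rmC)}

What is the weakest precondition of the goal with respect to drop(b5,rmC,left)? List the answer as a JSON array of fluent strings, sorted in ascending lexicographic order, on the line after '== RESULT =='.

Regress:
  G ∩ del = {}  (empty — regression defined)
  G \ add = {ball_in(b4,rmC), ball_in(b5,rmC)} \ {ball_in(b5,rmC), free(left)} = {ball_in(b4,rmC)}
  ∪ pre   = {ball_in(b4,rmC)} ∪ {carry(b5,left), robot_in(rmC)}
          = {ball_in(b4,rmC), carry(b5,left), robot_in(rmC)}

== RESULT ==
["ball_in(b4,rmC)", "carry(b5,left)", "robot_in(rmC)"]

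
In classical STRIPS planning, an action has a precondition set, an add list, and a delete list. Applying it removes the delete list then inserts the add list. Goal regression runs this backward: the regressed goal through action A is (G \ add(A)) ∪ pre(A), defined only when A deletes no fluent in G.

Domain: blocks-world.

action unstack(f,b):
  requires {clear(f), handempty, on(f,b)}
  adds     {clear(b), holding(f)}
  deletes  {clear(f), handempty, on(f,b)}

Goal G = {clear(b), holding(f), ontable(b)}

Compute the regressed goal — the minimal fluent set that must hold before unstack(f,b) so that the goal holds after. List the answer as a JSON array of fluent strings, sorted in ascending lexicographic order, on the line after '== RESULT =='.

Regress:
  G ∩ del = {}  (empty — regression defined)
  G \ add = {clear(b), holding(f), ontable(b)} \ {clear(b), holding(f)} = {ontable(b)}
  ∪ pre   = {ontable(b)} ∪ {clear(f), handempty, on(f,b)}
          = {clear(f), handempty, on(f,b), ontable(b)}

== RESULT ==
["clear(f)", "handempty", "on(f,b)", "ontable(b)"]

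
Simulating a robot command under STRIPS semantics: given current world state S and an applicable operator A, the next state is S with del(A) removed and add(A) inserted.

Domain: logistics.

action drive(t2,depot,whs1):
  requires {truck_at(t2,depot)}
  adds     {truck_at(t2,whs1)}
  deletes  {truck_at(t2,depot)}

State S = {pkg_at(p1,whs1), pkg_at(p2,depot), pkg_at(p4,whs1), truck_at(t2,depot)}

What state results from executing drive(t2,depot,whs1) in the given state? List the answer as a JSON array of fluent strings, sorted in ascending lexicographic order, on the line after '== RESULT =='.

Compute (S \ del) ∪ add:
  pre ⊆ S: {truck_at(t2,depot)} ⊆ S  — applicable
  S \ del = {pkg_at(p1,whs1), pkg_at(p2,depot), pkg_at(p4,whs1)}
  ∪ add   = {pkg_at(p1,whs1), pkg_at(p2,depot), pkg_at(p4,whs1), truck_at(t2,whs1)}

== RESULT ==
["pkg_at(p1,whs1)", "pkg_at(p2,depot)", "pkg_at(p4,whs1)", "truck_at(t2,whs1)"]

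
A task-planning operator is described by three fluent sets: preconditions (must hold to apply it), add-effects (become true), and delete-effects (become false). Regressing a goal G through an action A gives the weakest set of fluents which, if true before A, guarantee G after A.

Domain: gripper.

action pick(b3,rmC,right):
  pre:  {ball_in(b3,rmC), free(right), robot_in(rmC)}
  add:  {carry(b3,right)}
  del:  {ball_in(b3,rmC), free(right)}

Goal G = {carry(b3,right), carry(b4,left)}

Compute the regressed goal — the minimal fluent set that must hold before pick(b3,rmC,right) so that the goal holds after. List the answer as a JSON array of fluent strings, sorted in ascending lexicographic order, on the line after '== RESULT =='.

Regress:
  G ∩ del = {}  (empty — regression defined)
  G \ add = {carry(b3,right), carry(b4,left)} \ {carry(b3,right)} = {carry(b4,left)}
  ∪ pre   = {carry(b4,left)} ∪ {ball_in(b3,rmC), free(right), robot_in(rmC)}
          = {ball_in(b3,rmC), carry(b4,left), free(right), robot_in(rmC)}

== RESULT ==
["ball_in(b3,rmC)", "carry(b4,left)", "free(right)", "robot_in(rmC)"]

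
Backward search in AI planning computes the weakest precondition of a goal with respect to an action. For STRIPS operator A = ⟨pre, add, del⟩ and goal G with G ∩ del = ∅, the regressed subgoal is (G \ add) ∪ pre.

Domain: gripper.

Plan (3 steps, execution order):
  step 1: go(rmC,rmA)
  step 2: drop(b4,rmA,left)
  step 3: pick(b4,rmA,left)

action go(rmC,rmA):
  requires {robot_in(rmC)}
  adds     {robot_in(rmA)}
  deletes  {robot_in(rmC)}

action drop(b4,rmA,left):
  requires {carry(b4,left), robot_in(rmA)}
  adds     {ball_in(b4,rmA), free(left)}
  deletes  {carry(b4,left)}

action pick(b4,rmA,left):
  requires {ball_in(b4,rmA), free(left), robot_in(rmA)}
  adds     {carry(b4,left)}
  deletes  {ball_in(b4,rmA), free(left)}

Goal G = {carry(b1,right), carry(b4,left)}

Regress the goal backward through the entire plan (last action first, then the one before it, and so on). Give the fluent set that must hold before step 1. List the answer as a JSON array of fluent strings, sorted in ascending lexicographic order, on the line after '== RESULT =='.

Work backward from the goal:
  through step 3 (pick(b4,rmA,left)): drop {carry(b4,left)}, keep {carry(b1,right)}, require {ball_in(b4,rmA), free(left), robot_in(rmA)}
    → {ball_in(b4,rmA), carry(b1,right), free(left), robot_in(rmA)}
  through step 2 (drop(b4,rmA,left)): drop {ball_in(b4,rmA), free(left)}, keep {carry(b1,right), robot_in(rmA)}, require {carry(b4,left), robot_in(rmA)}
    → {carry(b1,right), carry(b4,left), robot_in(rmA)}
  through step 1 (go(rmC,rmA)): drop {robot_in(rmA)}, keep {carry(b1,right), carry(b4,left)}, require {robot_in(rmC)}
    → {carry(b1,right), carry(b4,left), robot_in(rmC)}

== RESULT ==
["carry(b1,right)", "carry(b4,left)", "robot_in(rmC)"]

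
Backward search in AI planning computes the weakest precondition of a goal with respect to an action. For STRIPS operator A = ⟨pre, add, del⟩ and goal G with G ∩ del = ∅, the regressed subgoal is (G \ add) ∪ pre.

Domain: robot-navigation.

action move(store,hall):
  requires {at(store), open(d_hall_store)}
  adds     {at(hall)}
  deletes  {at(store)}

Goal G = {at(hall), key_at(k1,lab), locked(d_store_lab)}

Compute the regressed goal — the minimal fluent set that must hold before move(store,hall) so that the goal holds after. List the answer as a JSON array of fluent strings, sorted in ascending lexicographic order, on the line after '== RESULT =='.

Compute (G \ add) ∪ pre:
  G ∩ del = {}  (empty — regression defined)
  G \ add = {at(hall), key_at(k1,lab), locked(d_store_lab)} \ {at(hall)} = {key_at(k1,lab), locked(d_store_lab)}
  ∪ pre   = {key_at(k1,lab), locked(d_store_lab)} ∪ {at(store), open(d_hall_store)}
          = {at(store), key_at(k1,lab), locked(d_store_lab), open(d_hall_store)}

== RESULT ==
["at(store)", "key_at(k1,lab)", "locked(d_store_lab)", "open(d_hall_store)"]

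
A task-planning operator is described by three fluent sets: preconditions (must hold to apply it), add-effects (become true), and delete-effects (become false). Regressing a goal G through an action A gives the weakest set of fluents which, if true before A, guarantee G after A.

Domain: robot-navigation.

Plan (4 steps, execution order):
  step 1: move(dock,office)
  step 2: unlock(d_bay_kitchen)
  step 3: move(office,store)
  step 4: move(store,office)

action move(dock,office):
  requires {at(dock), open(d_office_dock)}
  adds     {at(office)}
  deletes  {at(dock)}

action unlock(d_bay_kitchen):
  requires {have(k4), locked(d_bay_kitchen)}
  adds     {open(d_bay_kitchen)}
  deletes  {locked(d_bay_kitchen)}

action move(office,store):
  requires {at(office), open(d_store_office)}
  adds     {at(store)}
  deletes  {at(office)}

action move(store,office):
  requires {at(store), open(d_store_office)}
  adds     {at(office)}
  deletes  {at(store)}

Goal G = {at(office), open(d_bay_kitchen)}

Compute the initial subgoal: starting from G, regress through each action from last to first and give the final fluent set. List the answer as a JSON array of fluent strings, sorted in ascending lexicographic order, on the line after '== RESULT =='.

Work backward from the goal:
  through step 4 (move(store,office)): drop {at(office)}, keep {open(d_bay_kitchen)}, require {at(store), open(d_store_office)}
    → {at(store), open(d_bay_kitchen), open(d_store_office)}
  through step 3 (move(office,store)): drop {at(store)}, keep {open(d_bay_kitchen), open(d_store_office)}, require {at(office), open(d_store_office)}
    → {at(office), open(d_bay_kitchen), open(d_store_office)}
  through step 2 (unlock(d_bay_kitchen)): drop {open(d_bay_kitchen)}, keep {at(office), open(d_store_office)}, require {have(k4), locked(d_bay_kitchen)}
    → {at(office), have(k4), locked(d_bay_kitchen), open(d_store_office)}
  through step 1 (move(dock,office)): drop {at(office)}, keep {have(k4), locked(d_bay_kitchen), open(d_store_office)}, require {at(dock), open(d_office_dock)}
    → {at(dock), have(k4), locked(d_bay_kitchen), open(d_office_dock), open(d_store_office)}

== RESULT ==
["at(dock)", "have(k4)", "locked(d_bay_kitchen)", "open(d_office_dock)", "open(d_store_office)"]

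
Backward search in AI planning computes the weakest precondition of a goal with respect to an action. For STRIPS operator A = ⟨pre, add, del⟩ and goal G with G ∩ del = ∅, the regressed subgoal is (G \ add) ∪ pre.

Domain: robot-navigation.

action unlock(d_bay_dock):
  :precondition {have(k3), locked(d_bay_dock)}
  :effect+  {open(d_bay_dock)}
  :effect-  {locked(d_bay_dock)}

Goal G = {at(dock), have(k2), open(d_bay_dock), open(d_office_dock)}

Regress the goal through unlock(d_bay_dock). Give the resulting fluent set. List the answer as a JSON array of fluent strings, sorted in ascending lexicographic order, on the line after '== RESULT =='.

Regress:
  G ∩ del = {}  (empty — regression defined)
  G \ add = {at(dock), have(k2), open(d_bay_dock), open(d_office_dock)} \ {open(d_bay_dock)} = {at(dock), have(k2), open(d_office_dock)}
  ∪ pre   = {at(dock), have(k2), open(d_office_dock)} ∪ {have(k3), locked(d_bay_dock)}
          = {at(dock), have(k2), have(k3), locked(d_bay_dock), open(d_office_dock)}

== RESULT ==
["at(dock)", "have(k2)", "have(k3)", "locked(d_bay_dock)", "open(d_office_dock)"]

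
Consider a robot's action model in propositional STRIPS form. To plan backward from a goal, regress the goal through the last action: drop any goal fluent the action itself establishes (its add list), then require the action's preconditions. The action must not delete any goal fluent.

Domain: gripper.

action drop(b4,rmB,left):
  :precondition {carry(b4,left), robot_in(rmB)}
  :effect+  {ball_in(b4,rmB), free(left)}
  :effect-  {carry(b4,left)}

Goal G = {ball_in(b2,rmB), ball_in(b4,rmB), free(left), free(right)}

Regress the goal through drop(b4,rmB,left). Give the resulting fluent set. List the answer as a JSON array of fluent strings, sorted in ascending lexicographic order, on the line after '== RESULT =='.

Regress:
  G ∩ del = {}  (empty — regression defined)
  G \ add = {ball_in(b2,rmB), ball_in(b4,rmB), free(left), free(right)} \ {ball_in(b4,rmB), free(left)} = {ball_in(b2,rmB), free(right)}
  ∪ pre   = {ball_in(b2,rmB), free(right)} ∪ {carry(b4,left), robot_in(rmB)}
          = {ball_in(b2,rmB), carry(b4,left), free(right), robot_in(rmB)}

== RESULT ==
["ball_in(b2,rmB)", "carry(b4,left)", "free(right)", "robot_in(rmB)"]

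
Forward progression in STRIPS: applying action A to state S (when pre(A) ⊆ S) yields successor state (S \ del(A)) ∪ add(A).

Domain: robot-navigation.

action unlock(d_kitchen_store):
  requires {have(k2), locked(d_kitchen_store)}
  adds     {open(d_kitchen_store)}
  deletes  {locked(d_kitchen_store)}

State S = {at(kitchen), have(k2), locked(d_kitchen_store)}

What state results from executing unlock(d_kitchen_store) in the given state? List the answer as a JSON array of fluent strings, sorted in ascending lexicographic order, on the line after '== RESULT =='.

Progress:
  pre ⊆ S: {have(k2), locked(d_kitchen_store)} ⊆ S  — applicable
  S \ del = {at(kitchen), have(k2)}
  ∪ add   = {at(kitchen), have(k2), open(d_kitchen_store)}

== RESULT ==
["at(kitchen)", "have(k2)", "open(d_kitchen_store)"]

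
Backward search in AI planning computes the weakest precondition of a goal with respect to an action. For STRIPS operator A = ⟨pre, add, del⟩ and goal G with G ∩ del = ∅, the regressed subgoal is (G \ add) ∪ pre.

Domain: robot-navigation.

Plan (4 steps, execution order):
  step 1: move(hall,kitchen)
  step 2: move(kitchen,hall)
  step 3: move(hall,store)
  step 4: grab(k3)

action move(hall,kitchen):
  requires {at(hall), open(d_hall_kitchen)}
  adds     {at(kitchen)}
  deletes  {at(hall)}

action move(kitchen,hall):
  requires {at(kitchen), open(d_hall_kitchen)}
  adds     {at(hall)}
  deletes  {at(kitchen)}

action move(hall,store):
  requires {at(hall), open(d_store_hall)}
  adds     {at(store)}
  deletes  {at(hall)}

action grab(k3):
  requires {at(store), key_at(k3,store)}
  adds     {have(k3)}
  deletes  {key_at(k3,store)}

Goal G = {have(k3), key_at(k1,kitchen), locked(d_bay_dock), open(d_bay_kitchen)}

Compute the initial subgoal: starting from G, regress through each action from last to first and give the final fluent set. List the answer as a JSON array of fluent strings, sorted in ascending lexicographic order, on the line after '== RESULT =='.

Regress step by step:
  through step 4 (grab(k3)): drop {have(k3)}, keep {key_at(k1,kitchen), locked(d_bay_dock), open(d_bay_kitchen)}, require {at(store), key_at(k3,store)}
    → {at(store), key_at(k1,kitchen), key_at(k3,store), locked(d_bay_dock), open(d_bay_kitchen)}
  through step 3 (move(hall,store)): drop {at(store)}, keep {key_at(k1,kitchen), key_at(k3,store), locked(d_bay_dock), open(d_bay_kitchen)}, require {at(hall), open(d_store_hall)}
    → {at(hall), key_at(k1,kitchen), key_at(k3,store), locked(d_bay_dock), open(d_bay_kitchen), open(d_store_hall)}
  through step 2 (move(kitchen,hall)): drop {at(hall)}, keep {key_at(k1,kitchen), key_at(k3,store), locked(d_bay_dock), open(d_bay_kitchen), open(d_store_hall)}, require {at(kitchen), open(d_hall_kitchen)}
    → {at(kitchen), key_at(k1,kitchen), key_at(k3,store), locked(d_bay_dock), open(d_bay_kitchen), open(d_hall_kitchen), open(d_store_hall)}
  through step 1 (move(hall,kitchen)): drop {at(kitchen)}, keep {key_at(k1,kitchen), key_at(k3,store), locked(d_bay_dock), open(d_bay_kitchen), open(d_hall_kitchen), open(d_store_hall)}, require {at(hall), open(d_hall_kitchen)}
    → {at(hall), key_at(k1,kitchen), key_at(k3,store), locked(d_bay_dock), open(d_bay_kitchen), open(d_hall_kitchen), open(d_store_hall)}

== RESULT ==
["at(hall)", "key_at(k1,kitchen)", "key_at(k3,store)", "locked(d_bay_dock)", "open(d_bay_kitchen)", "open(d_hall_kitchen)", "open(d_store_hall)"]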